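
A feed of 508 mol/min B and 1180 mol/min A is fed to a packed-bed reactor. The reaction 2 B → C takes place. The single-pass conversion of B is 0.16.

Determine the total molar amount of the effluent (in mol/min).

1650 mol/min

B reacted = 0.16 × 508 = 81.28 mol/min; ν_B = −2, so ξ = 81.28/2 = 40.64 mol/min.
Outlet amounts (n = n₀ + ν ξ):
  B: 508 − 2(40.64) = 426.7
  C: 0 + 1(40.64) = 40.64
  A: 1180 (inert)
Total out = 426.7 + 40.64 + 1180 = 1647 mol/min.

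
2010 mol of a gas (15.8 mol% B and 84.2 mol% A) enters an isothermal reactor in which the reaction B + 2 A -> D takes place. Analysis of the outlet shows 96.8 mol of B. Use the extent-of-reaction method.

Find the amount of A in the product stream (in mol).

1250 mol

For B: n = n₀ − 1ξ → 96.8 = 317.6 − 1ξ, giving ξ = 220.8 mol.
Outlet amounts (n = n₀ + ν ξ):
  B: 317.6 − 1(220.8) = 96.8
  A: 1692 − 2(220.8) = 1251
  D: 0 + 1(220.8) = 220.8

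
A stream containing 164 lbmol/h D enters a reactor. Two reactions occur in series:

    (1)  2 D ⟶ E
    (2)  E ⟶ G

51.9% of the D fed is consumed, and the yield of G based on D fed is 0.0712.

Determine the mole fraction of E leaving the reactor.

Conversion of D: D consumed = 2ξ₁ = 0.519 × 164 → ξ₁ = 42.56 lbmol/h.
Yield of G: 1ξ₂ / 164 = 0.0712 → ξ₂ = 11.68 lbmol/h.
Outlet amounts (n = n₀ + Σ ν·ξ):
  D: 164 − 2(42.56) = 78.88
  E: 0 + 1(42.56) − 1(11.68) = 30.88
  G: 0 + 1(11.68) = 11.68
Total out = 121.4 lbmol/h; y_E = 30.88 / 121.4 = 0.2543.

0.254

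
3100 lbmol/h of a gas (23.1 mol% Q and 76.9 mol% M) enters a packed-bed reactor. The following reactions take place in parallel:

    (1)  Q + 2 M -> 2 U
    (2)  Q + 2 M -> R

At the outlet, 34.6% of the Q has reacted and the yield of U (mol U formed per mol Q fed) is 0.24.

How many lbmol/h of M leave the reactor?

1890 lbmol/h

Yield of U: 2ξ₁ / 716.1 = 0.24 → ξ₁ = 85.93 lbmol/h.
Conversion of Q: 1ξ₁ + 1ξ₂ = 0.346 × 716.1 = 247.8 → ξ₂ = 161.8 lbmol/h.
Outlet amounts (n = n₀ + Σ ν·ξ):
  Q: 716.1 − 1(85.93) − 1(161.8) = 468.3
  M: 2384 − 2(85.93) − 2(161.8) = 1888
  U: 0 + 2(85.93) = 171.9
  R: 0 + 1(161.8) = 161.8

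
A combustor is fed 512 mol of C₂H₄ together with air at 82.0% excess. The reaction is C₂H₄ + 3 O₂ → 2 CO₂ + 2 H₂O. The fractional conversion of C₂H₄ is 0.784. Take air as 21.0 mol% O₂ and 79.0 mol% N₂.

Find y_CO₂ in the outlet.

0.0581

Stoichiometric O₂ = 3 × 512 = 1536 mol; O₂ fed = 1536 × 1.820 = 2796 mol.
N₂ fed = 2796 × 79/21 = 10520 mol.
Fuel reacted = 0.784 × 512 → ξ = 401.4 mol.
Outlet (n = n₀ + ν ξ):
  C₂H₄: 512 − 1(401.4) = 110.6
  O₂: 2796 − 3(401.4) = 1591
  N₂: 10520 (inert)
  CO₂: 0 + 2(401.4) = 802.8
  H₂O: 0 + 2(401.4) = 802.8
Total out = 13820 mol; y_CO₂ = 802.8 / 13820 = 0.05807.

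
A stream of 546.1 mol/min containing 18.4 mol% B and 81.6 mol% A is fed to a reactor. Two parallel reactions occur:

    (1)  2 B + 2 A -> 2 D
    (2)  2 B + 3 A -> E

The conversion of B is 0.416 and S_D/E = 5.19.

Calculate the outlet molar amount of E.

Conversion of B: B consumed = 0.416 × 100.5 = 41.8 mol/min = 2ξ₁ + 2ξ₂.
Selectivity: 2ξ₁ / (1ξ₂) = 5.19 → ξ₁ = 2.595 ξ₂.
Substitute: (2·2.595 + 2) ξ₂ = 41.8 → ξ₂ = 5.814 mol/min, ξ₁ = 15.09 mol/min.
Outlet amounts (n = n₀ + Σ ν·ξ):
  B: 100.5 − 2(15.09) − 2(5.814) = 58.68
  A: 445.6 − 2(15.09) − 3(5.814) = 398
  D: 0 + 2(15.09) = 30.17
  E: 0 + 1(5.814) = 5.814

5.81 mol/min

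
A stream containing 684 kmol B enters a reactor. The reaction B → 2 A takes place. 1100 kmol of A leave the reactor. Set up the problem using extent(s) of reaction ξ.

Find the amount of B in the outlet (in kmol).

134 kmol

For A: n = n₀ + 2ξ → 1100 = 0 + 2ξ, giving ξ = 550 kmol.
Outlet amounts (n = n₀ + ν ξ):
  B: 684 − 1(550) = 134
  A: 0 + 2(550) = 1100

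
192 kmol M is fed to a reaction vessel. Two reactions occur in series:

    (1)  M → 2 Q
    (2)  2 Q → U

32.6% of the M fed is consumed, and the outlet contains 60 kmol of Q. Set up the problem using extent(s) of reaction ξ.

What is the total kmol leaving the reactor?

222 kmol

Conversion of M: M consumed = 1ξ₁ = 0.326 × 192 → ξ₁ = 62.59 kmol.
Q balance: n_Q = 0 + 2ξ₁ − 2ξ₂ = 60 → ξ₂ = (2·62.59 − 60)/2 = 32.59 kmol.
Outlet amounts (n = n₀ + Σ ν·ξ):
  M: 192 − 1(62.59) = 129.4
  Q: 0 + 2(62.59) − 2(32.59) = 60
  U: 0 + 1(32.59) = 32.59
Total out = 129.4 + 60 + 32.59 = 222 kmol.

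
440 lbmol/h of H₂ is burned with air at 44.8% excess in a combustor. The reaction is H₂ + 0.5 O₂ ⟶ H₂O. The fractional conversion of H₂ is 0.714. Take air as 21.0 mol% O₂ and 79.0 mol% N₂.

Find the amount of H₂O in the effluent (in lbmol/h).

Stoichiometric O₂ = 0.5 × 440 = 220 lbmol/h; O₂ fed = 220 × 1.448 = 318.6 lbmol/h.
N₂ fed = 318.6 × 79/21 = 1198 lbmol/h.
Fuel reacted = 0.714 × 440 → ξ = 314.2 lbmol/h.
Outlet (n = n₀ + ν ξ):
  H₂: 440 − 1(314.2) = 125.8
  O₂: 318.6 − 0.5(314.2) = 161.5
  N₂: 1198 (inert)
  H₂O: 0 + 1(314.2) = 314.2

314 lbmol/h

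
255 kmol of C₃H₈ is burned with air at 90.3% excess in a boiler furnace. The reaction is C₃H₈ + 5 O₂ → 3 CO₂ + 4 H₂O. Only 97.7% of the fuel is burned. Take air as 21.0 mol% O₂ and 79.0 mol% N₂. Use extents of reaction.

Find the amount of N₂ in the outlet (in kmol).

Stoichiometric O₂ = 5 × 255 = 1275 kmol; O₂ fed = 1275 × 1.903 = 2426 kmol.
N₂ fed = 2426 × 79/21 = 9128 kmol.
Fuel reacted = 0.977 × 255 → ξ = 249.1 kmol.
Outlet (n = n₀ + ν ξ):
  C₃H₈: 255 − 1(249.1) = 5.865
  O₂: 2426 − 5(249.1) = 1181
  N₂: 9128 (inert)
  CO₂: 0 + 3(249.1) = 747.4
  H₂O: 0 + 4(249.1) = 996.5

9130 kmol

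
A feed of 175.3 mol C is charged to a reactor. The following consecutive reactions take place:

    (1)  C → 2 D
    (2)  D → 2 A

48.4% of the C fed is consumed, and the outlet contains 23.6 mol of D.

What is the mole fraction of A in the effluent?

Conversion of C: C consumed = 1ξ₁ = 0.484 × 175.3 → ξ₁ = 84.85 mol.
D balance: n_D = 0 + 2ξ₁ − 1ξ₂ = 23.6 → ξ₂ = (2·84.85 − 23.6)/1 = 146.1 mol.
Outlet amounts (n = n₀ + Σ ν·ξ):
  C: 175.3 − 1(84.85) = 90.45
  D: 0 + 2(84.85) − 1(146.1) = 23.6
  A: 0 + 2(146.1) = 292.2
Total out = 406.2 mol; y_A = 292.2 / 406.2 = 0.7192.

0.719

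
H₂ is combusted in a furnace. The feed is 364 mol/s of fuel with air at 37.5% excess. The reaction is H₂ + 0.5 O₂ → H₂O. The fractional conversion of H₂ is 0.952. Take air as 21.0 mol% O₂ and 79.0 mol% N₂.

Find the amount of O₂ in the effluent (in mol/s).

77 mol/s

Stoichiometric O₂ = 0.5 × 364 = 182 mol/s; O₂ fed = 182 × 1.375 = 250.2 mol/s.
N₂ fed = 250.2 × 79/21 = 941.4 mol/s.
Fuel reacted = 0.952 × 364 → ξ = 346.5 mol/s.
Outlet (n = n₀ + ν ξ):
  H₂: 364 − 1(346.5) = 17.47
  O₂: 250.2 − 0.5(346.5) = 76.99
  N₂: 941.4 (inert)
  H₂O: 0 + 1(346.5) = 346.5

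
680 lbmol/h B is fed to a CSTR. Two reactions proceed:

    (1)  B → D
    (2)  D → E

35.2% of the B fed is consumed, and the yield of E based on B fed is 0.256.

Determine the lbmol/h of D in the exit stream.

Conversion of B: B consumed = 1ξ₁ = 0.352 × 680 → ξ₁ = 239.4 lbmol/h.
Yield of E: 1ξ₂ / 680 = 0.256 → ξ₂ = 174.1 lbmol/h.
Outlet amounts (n = n₀ + Σ ν·ξ):
  B: 680 − 1(239.4) = 440.6
  D: 0 + 1(239.4) − 1(174.1) = 65.28
  E: 0 + 1(174.1) = 174.1

65.3 lbmol/h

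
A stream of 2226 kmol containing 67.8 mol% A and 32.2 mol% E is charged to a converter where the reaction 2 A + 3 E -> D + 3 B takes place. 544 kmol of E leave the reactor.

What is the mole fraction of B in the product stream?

For E: n = n₀ − 3ξ → 544 = 716.8 − 3ξ, giving ξ = 57.59 kmol.
Outlet amounts (n = n₀ + ν ξ):
  A: 1509 − 2(57.59) = 1394
  E: 716.8 − 3(57.59) = 544
  D: 0 + 1(57.59) = 57.59
  B: 0 + 3(57.59) = 172.8
Total out = 2168 kmol; y_B = 172.8 / 2168 = 0.07968.

0.0797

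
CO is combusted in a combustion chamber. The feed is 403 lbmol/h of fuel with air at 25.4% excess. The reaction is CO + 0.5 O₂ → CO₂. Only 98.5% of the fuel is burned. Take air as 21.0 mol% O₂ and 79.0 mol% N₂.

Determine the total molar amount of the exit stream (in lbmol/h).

1410 lbmol/h

Stoichiometric O₂ = 0.5 × 403 = 201.5 lbmol/h; O₂ fed = 201.5 × 1.254 = 252.7 lbmol/h.
N₂ fed = 252.7 × 79/21 = 950.6 lbmol/h.
Fuel reacted = 0.985 × 403 → ξ = 397 lbmol/h.
Outlet (n = n₀ + ν ξ):
  CO: 403 − 1(397) = 6.045
  O₂: 252.7 − 0.5(397) = 54.2
  N₂: 950.6 (inert)
  CO₂: 0 + 1(397) = 397
Total out = 6.045 + 54.2 + 950.6 + 397 = 1408 lbmol/h.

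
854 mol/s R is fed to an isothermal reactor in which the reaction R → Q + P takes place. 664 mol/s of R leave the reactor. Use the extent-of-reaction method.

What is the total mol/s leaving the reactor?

For R: n = n₀ − 1ξ → 664 = 854 − 1ξ, giving ξ = 190 mol/s.
Outlet amounts (n = n₀ + ν ξ):
  R: 854 − 1(190) = 664
  Q: 0 + 1(190) = 190
  P: 0 + 1(190) = 190
Total out = 664 + 190 + 190 = 1044 mol/s.

1040 mol/s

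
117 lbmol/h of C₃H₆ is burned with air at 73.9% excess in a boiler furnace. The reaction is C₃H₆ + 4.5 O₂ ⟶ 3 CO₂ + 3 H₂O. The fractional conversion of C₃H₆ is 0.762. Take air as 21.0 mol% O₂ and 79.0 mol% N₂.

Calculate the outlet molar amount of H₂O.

Stoichiometric O₂ = 4.5 × 117 = 526.5 lbmol/h; O₂ fed = 526.5 × 1.739 = 915.6 lbmol/h.
N₂ fed = 915.6 × 79/21 = 3444 lbmol/h.
Fuel reacted = 0.762 × 117 → ξ = 89.15 lbmol/h.
Outlet (n = n₀ + ν ξ):
  C₃H₆: 117 − 1(89.15) = 27.85
  O₂: 915.6 − 4.5(89.15) = 514.4
  N₂: 3444 (inert)
  CO₂: 0 + 3(89.15) = 267.5
  H₂O: 0 + 3(89.15) = 267.5

267 lbmol/h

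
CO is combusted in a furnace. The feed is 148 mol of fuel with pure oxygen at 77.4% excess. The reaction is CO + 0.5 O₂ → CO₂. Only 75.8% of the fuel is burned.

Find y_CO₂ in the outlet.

0.503

Stoichiometric O₂ = 0.5 × 148 = 74 mol; O₂ fed = 74 × 1.774 = 131.3 mol.
Fuel reacted = 0.758 × 148 → ξ = 112.2 mol.
Outlet (n = n₀ + ν ξ):
  CO: 148 − 1(112.2) = 35.82
  O₂: 131.3 − 0.5(112.2) = 75.18
  CO₂: 0 + 1(112.2) = 112.2
Total out = 223.2 mol; y_CO₂ = 112.2 / 223.2 = 0.5027.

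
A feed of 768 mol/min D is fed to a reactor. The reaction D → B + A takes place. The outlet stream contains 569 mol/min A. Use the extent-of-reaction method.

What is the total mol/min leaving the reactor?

1340 mol/min

For A: n = n₀ + 1ξ → 569 = 0 + 1ξ, giving ξ = 569 mol/min.
Outlet amounts (n = n₀ + ν ξ):
  D: 768 − 1(569) = 199
  B: 0 + 1(569) = 569
  A: 0 + 1(569) = 569
Total out = 199 + 569 + 569 = 1337 mol/min.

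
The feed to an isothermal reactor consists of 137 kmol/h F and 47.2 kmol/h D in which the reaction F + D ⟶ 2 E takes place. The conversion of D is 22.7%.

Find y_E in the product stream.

D reacted = 0.227 × 47.2 = 10.71 kmol/h; ν_D = −1, so ξ = 10.71/1 = 10.71 kmol/h.
Outlet amounts (n = n₀ + ν ξ):
  F: 137 − 1(10.71) = 126.3
  D: 47.2 − 1(10.71) = 36.49
  E: 0 + 2(10.71) = 21.43
Total out = 184.2 kmol/h; y_E = 21.43 / 184.2 = 0.1163.

0.116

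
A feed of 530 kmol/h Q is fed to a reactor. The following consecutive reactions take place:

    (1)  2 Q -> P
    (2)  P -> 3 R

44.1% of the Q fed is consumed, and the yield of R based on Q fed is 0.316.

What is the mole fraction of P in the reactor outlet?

0.116

Conversion of Q: Q consumed = 2ξ₁ = 0.441 × 530 → ξ₁ = 116.9 kmol/h.
Yield of R: 3ξ₂ / 530 = 0.316 → ξ₂ = 55.83 kmol/h.
Outlet amounts (n = n₀ + Σ ν·ξ):
  Q: 530 − 2(116.9) = 296.3
  P: 0 + 1(116.9) − 1(55.83) = 61.04
  R: 0 + 3(55.83) = 167.5
Total out = 524.8 kmol/h; y_P = 61.04 / 524.8 = 0.1163.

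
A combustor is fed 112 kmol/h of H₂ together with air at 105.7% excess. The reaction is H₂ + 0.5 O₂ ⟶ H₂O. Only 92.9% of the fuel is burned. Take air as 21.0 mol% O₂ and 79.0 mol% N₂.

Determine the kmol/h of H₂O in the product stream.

Stoichiometric O₂ = 0.5 × 112 = 56 kmol/h; O₂ fed = 56 × 2.057 = 115.2 kmol/h.
N₂ fed = 115.2 × 79/21 = 433.3 kmol/h.
Fuel reacted = 0.929 × 112 → ξ = 104 kmol/h.
Outlet (n = n₀ + ν ξ):
  H₂: 112 − 1(104) = 7.952
  O₂: 115.2 − 0.5(104) = 63.17
  N₂: 433.3 (inert)
  H₂O: 0 + 1(104) = 104

104 kmol/h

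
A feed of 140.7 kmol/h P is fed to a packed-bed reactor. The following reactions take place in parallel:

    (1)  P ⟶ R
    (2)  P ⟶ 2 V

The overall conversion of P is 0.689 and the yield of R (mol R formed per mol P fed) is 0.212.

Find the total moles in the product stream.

208 kmol/h

Yield of R: 1ξ₁ / 140.7 = 0.212 → ξ₁ = 29.83 kmol/h.
Conversion of P: 1ξ₁ + 1ξ₂ = 0.689 × 140.7 = 96.94 → ξ₂ = 67.11 kmol/h.
Outlet amounts (n = n₀ + Σ ν·ξ):
  P: 140.7 − 1(29.83) − 1(67.11) = 43.76
  R: 0 + 1(29.83) = 29.83
  V: 0 + 2(67.11) = 134.2
Total out = 43.76 + 29.83 + 134.2 = 207.8 kmol/h.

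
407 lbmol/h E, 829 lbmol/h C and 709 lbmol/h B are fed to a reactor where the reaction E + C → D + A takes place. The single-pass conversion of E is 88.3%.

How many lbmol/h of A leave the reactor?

359 lbmol/h

E reacted = 0.883 × 407 = 359.4 lbmol/h; ν_E = −1, so ξ = 359.4/1 = 359.4 lbmol/h.
Outlet amounts (n = n₀ + ν ξ):
  E: 407 − 1(359.4) = 47.62
  C: 829 − 1(359.4) = 469.6
  D: 0 + 1(359.4) = 359.4
  A: 0 + 1(359.4) = 359.4
  B: 709 (inert)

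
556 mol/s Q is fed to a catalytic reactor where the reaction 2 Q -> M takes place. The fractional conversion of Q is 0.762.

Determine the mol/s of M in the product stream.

Q reacted = 0.762 × 556 = 423.7 mol/s; ν_Q = −2, so ξ = 423.7/2 = 211.8 mol/s.
Outlet amounts (n = n₀ + ν ξ):
  Q: 556 − 2(211.8) = 132.3
  M: 0 + 1(211.8) = 211.8

212 mol/s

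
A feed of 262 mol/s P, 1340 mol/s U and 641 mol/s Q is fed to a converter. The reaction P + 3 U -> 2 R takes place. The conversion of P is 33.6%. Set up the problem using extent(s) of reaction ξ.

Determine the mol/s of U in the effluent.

1080 mol/s

P reacted = 0.336 × 262 = 88.03 mol/s; ν_P = −1, so ξ = 88.03/1 = 88.03 mol/s.
Outlet amounts (n = n₀ + ν ξ):
  P: 262 − 1(88.03) = 174
  U: 1340 − 3(88.03) = 1076
  R: 0 + 2(88.03) = 176.1
  Q: 641 (inert)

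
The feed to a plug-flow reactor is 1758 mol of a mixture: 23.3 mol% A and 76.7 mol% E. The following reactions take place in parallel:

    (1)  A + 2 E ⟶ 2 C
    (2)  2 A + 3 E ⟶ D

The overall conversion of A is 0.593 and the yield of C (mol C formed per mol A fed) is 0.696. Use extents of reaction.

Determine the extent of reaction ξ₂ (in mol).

ξ₂ = 50.2 mol

Yield of C: 2ξ₁ / 409.6 = 0.696 → ξ₁ = 142.5 mol.
Conversion of A: 1ξ₁ + 2ξ₂ = 0.593 × 409.6 = 242.9 → ξ₂ = 50.18 mol.
Outlet amounts (n = n₀ + Σ ν·ξ):
  A: 409.6 − 1(142.5) − 2(50.18) = 166.7
  E: 1348 − 2(142.5) − 3(50.18) = 912.8
  C: 0 + 2(142.5) = 285.1
  D: 0 + 1(50.18) = 50.18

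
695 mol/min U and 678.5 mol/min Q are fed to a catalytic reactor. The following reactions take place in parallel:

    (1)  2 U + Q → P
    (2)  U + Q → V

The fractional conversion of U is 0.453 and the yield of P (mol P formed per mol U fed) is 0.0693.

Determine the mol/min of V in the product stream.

Yield of P: 1ξ₁ / 695 = 0.0693 → ξ₁ = 48.16 mol/min.
Conversion of U: 2ξ₁ + 1ξ₂ = 0.453 × 695 = 314.8 → ξ₂ = 218.5 mol/min.
Outlet amounts (n = n₀ + Σ ν·ξ):
  U: 695 − 2(48.16) − 1(218.5) = 380.2
  Q: 678.5 − 1(48.16) − 1(218.5) = 411.8
  P: 0 + 1(48.16) = 48.16
  V: 0 + 1(218.5) = 218.5

219 mol/min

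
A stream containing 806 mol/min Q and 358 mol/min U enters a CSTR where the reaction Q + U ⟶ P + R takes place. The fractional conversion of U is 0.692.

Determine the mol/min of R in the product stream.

248 mol/min

U reacted = 0.692 × 358 = 247.7 mol/min; ν_U = −1, so ξ = 247.7/1 = 247.7 mol/min.
Outlet amounts (n = n₀ + ν ξ):
  Q: 806 − 1(247.7) = 558.3
  U: 358 − 1(247.7) = 110.3
  P: 0 + 1(247.7) = 247.7
  R: 0 + 1(247.7) = 247.7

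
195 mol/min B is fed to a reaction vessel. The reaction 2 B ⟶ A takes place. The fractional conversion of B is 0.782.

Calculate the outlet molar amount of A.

76.2 mol/min

B reacted = 0.782 × 195 = 152.5 mol/min; ν_B = −2, so ξ = 152.5/2 = 76.25 mol/min.
Outlet amounts (n = n₀ + ν ξ):
  B: 195 − 2(76.25) = 42.51
  A: 0 + 1(76.25) = 76.25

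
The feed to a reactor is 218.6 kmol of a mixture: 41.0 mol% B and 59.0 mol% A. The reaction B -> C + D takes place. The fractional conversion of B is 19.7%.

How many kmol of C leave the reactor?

B reacted = 0.197 × 89.63 = 17.66 kmol; ν_B = −1, so ξ = 17.66/1 = 17.66 kmol.
Outlet amounts (n = n₀ + ν ξ):
  B: 89.63 − 1(17.66) = 71.97
  C: 0 + 1(17.66) = 17.66
  D: 0 + 1(17.66) = 17.66
  A: 129 (inert)

17.7 kmol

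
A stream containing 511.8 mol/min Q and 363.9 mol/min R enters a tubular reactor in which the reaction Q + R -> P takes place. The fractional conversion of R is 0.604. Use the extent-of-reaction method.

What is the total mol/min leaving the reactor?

R reacted = 0.604 × 363.9 = 219.8 mol/min; ν_R = −1, so ξ = 219.8/1 = 219.8 mol/min.
Outlet amounts (n = n₀ + ν ξ):
  Q: 511.8 − 1(219.8) = 292
  R: 363.9 − 1(219.8) = 144.1
  P: 0 + 1(219.8) = 219.8
Total out = 292 + 144.1 + 219.8 = 655.9 mol/min.

656 mol/min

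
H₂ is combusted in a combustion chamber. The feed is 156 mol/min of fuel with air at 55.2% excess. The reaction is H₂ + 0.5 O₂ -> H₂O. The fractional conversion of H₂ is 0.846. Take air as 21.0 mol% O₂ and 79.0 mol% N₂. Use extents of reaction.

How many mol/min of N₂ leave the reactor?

Stoichiometric O₂ = 0.5 × 156 = 78 mol/min; O₂ fed = 78 × 1.552 = 121.1 mol/min.
N₂ fed = 121.1 × 79/21 = 455.4 mol/min.
Fuel reacted = 0.846 × 156 → ξ = 132 mol/min.
Outlet (n = n₀ + ν ξ):
  H₂: 156 − 1(132) = 24.02
  O₂: 121.1 − 0.5(132) = 55.07
  N₂: 455.4 (inert)
  H₂O: 0 + 1(132) = 132

455 mol/min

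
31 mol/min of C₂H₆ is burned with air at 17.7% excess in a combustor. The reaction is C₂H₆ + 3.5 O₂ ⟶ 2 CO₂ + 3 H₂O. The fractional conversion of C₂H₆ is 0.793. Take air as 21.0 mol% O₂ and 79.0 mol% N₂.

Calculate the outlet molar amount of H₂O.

Stoichiometric O₂ = 3.5 × 31 = 108.5 mol/min; O₂ fed = 108.5 × 1.177 = 127.7 mol/min.
N₂ fed = 127.7 × 79/21 = 480.4 mol/min.
Fuel reacted = 0.793 × 31 → ξ = 24.58 mol/min.
Outlet (n = n₀ + ν ξ):
  C₂H₆: 31 − 1(24.58) = 6.417
  O₂: 127.7 − 3.5(24.58) = 41.66
  N₂: 480.4 (inert)
  CO₂: 0 + 2(24.58) = 49.17
  H₂O: 0 + 3(24.58) = 73.75

73.7 mol/min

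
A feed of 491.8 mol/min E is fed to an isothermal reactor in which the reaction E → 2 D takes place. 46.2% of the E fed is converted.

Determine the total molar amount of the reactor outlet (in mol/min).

E reacted = 0.462 × 491.8 = 227.2 mol/min; ν_E = −1, so ξ = 227.2/1 = 227.2 mol/min.
Outlet amounts (n = n₀ + ν ξ):
  E: 491.8 − 1(227.2) = 264.6
  D: 0 + 2(227.2) = 454.4
Total out = 264.6 + 454.4 = 719 mol/min.

719 mol/min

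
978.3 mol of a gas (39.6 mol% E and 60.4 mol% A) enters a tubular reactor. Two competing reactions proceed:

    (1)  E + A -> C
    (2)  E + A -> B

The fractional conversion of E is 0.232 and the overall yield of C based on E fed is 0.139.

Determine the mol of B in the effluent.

Yield of C: 1ξ₁ / 387.4 = 0.139 → ξ₁ = 53.85 mol.
Conversion of E: 1ξ₁ + 1ξ₂ = 0.232 × 387.4 = 89.88 → ξ₂ = 36.03 mol.
Outlet amounts (n = n₀ + Σ ν·ξ):
  E: 387.4 − 1(53.85) − 1(36.03) = 297.5
  A: 590.9 − 1(53.85) − 1(36.03) = 501
  C: 0 + 1(53.85) = 53.85
  B: 0 + 1(36.03) = 36.03

36 mol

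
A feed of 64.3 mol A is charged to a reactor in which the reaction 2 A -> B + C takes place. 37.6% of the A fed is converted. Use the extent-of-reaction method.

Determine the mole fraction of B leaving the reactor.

0.188

A reacted = 0.376 × 64.3 = 24.18 mol; ν_A = −2, so ξ = 24.18/2 = 12.09 mol.
Outlet amounts (n = n₀ + ν ξ):
  A: 64.3 − 2(12.09) = 40.12
  B: 0 + 1(12.09) = 12.09
  C: 0 + 1(12.09) = 12.09
Total out = 64.3 mol; y_B = 12.09 / 64.3 = 0.188.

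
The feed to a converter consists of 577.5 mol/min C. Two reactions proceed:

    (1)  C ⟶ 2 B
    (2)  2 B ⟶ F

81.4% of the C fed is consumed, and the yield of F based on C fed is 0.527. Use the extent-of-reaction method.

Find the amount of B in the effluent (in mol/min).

331 mol/min

Conversion of C: C consumed = 1ξ₁ = 0.814 × 577.5 → ξ₁ = 470.1 mol/min.
Yield of F: 1ξ₂ / 577.5 = 0.527 → ξ₂ = 304.3 mol/min.
Outlet amounts (n = n₀ + Σ ν·ξ):
  C: 577.5 − 1(470.1) = 107.4
  B: 0 + 2(470.1) − 2(304.3) = 331.5
  F: 0 + 1(304.3) = 304.3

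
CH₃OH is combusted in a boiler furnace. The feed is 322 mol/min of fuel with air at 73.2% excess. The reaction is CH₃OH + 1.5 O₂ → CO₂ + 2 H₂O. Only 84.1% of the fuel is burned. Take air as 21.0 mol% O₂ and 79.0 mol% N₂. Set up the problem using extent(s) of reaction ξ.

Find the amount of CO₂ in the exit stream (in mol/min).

Stoichiometric O₂ = 1.5 × 322 = 483 mol/min; O₂ fed = 483 × 1.732 = 836.6 mol/min.
N₂ fed = 836.6 × 79/21 = 3147 mol/min.
Fuel reacted = 0.841 × 322 → ξ = 270.8 mol/min.
Outlet (n = n₀ + ν ξ):
  CH₃OH: 322 − 1(270.8) = 51.2
  O₂: 836.6 − 1.5(270.8) = 430.4
  N₂: 3147 (inert)
  CO₂: 0 + 1(270.8) = 270.8
  H₂O: 0 + 2(270.8) = 541.6

271 mol/min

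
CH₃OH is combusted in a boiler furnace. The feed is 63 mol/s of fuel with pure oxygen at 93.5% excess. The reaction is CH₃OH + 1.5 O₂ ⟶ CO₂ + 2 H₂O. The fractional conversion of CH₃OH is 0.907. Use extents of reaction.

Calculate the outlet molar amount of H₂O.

114 mol/s

Stoichiometric O₂ = 1.5 × 63 = 94.5 mol/s; O₂ fed = 94.5 × 1.935 = 182.9 mol/s.
Fuel reacted = 0.907 × 63 → ξ = 57.14 mol/s.
Outlet (n = n₀ + ν ξ):
  CH₃OH: 63 − 1(57.14) = 5.859
  O₂: 182.9 − 1.5(57.14) = 97.15
  CO₂: 0 + 1(57.14) = 57.14
  H₂O: 0 + 2(57.14) = 114.3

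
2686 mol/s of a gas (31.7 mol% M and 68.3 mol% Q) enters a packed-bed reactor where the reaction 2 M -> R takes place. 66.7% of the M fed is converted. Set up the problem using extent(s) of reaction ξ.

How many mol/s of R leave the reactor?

M reacted = 0.667 × 851.5 = 567.9 mol/s; ν_M = −2, so ξ = 567.9/2 = 284 mol/s.
Outlet amounts (n = n₀ + ν ξ):
  M: 851.5 − 2(284) = 283.5
  R: 0 + 1(284) = 284
  Q: 1835 (inert)

284 mol/s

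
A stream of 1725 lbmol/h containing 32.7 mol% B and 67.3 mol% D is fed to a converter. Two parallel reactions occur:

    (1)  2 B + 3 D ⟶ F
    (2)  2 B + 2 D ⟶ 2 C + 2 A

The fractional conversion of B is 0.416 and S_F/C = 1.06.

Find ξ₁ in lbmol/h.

Conversion of B: B consumed = 0.416 × 564.1 = 234.7 lbmol/h = 2ξ₁ + 2ξ₂.
Selectivity: 1ξ₁ / (2ξ₂) = 1.06 → ξ₁ = 2.12 ξ₂.
Substitute: (2·2.12 + 2) ξ₂ = 234.7 → ξ₂ = 37.6 lbmol/h, ξ₁ = 79.72 lbmol/h.
Outlet amounts (n = n₀ + Σ ν·ξ):
  B: 564.1 − 2(79.72) − 2(37.6) = 329.4
  D: 1161 − 3(79.72) − 2(37.6) = 846.5
  F: 0 + 1(79.72) = 79.72
  C: 0 + 2(37.6) = 75.21
  A: 0 + 2(37.6) = 75.21

ξ₁ = 79.7 lbmol/h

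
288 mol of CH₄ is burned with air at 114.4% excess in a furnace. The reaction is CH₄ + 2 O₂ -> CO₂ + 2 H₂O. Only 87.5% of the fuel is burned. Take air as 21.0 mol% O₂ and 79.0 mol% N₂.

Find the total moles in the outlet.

Stoichiometric O₂ = 2 × 288 = 576 mol; O₂ fed = 576 × 2.144 = 1235 mol.
N₂ fed = 1235 × 79/21 = 4646 mol.
Fuel reacted = 0.875 × 288 → ξ = 252 mol.
Outlet (n = n₀ + ν ξ):
  CH₄: 288 − 1(252) = 36
  O₂: 1235 − 2(252) = 730.9
  N₂: 4646 (inert)
  CO₂: 0 + 1(252) = 252
  H₂O: 0 + 2(252) = 504
Total out = 36 + 730.9 + 4646 + 252 + 504 = 6169 mol.

6170 mol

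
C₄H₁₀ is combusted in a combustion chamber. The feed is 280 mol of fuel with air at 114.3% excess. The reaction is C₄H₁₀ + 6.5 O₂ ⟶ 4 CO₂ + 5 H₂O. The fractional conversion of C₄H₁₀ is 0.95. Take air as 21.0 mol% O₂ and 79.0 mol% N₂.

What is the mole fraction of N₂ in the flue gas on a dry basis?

Stoichiometric O₂ = 6.5 × 280 = 1820 mol; O₂ fed = 1820 × 2.143 = 3900 mol.
N₂ fed = 3900 × 79/21 = 14670 mol.
Fuel reacted = 0.95 × 280 → ξ = 266 mol.
Outlet (n = n₀ + ν ξ):
  C₄H₁₀: 280 − 1(266) = 14
  O₂: 3900 − 6.5(266) = 2171
  N₂: 14670 (inert)
  CO₂: 0 + 4(266) = 1064
  H₂O: 0 + 5(266) = 1330
Dry total = 17920 mol; y_N₂ (dry) = 14670 / 17920 = 0.8187.

0.819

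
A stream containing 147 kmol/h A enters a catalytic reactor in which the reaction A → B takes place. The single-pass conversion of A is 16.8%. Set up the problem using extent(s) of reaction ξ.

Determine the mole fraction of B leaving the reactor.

0.168

A reacted = 0.168 × 147 = 24.7 kmol/h; ν_A = −1, so ξ = 24.7/1 = 24.7 kmol/h.
Outlet amounts (n = n₀ + ν ξ):
  A: 147 − 1(24.7) = 122.3
  B: 0 + 1(24.7) = 24.7
Total out = 147 kmol/h; y_B = 24.7 / 147 = 0.168.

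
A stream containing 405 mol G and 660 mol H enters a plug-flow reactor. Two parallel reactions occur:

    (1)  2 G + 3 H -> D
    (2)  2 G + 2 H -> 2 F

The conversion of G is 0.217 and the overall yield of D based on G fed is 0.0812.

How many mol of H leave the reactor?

Yield of D: 1ξ₁ / 405 = 0.0812 → ξ₁ = 32.89 mol.
Conversion of G: 2ξ₁ + 2ξ₂ = 0.217 × 405 = 87.89 → ξ₂ = 11.06 mol.
Outlet amounts (n = n₀ + Σ ν·ξ):
  G: 405 − 2(32.89) − 2(11.06) = 317.1
  H: 660 − 3(32.89) − 2(11.06) = 539.2
  D: 0 + 1(32.89) = 32.89
  F: 0 + 2(11.06) = 22.11

539 mol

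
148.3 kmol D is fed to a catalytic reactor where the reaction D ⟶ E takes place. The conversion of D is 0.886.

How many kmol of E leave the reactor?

D reacted = 0.886 × 148.3 = 131.4 kmol; ν_D = −1, so ξ = 131.4/1 = 131.4 kmol.
Outlet amounts (n = n₀ + ν ξ):
  D: 148.3 − 1(131.4) = 16.91
  E: 0 + 1(131.4) = 131.4

131 kmol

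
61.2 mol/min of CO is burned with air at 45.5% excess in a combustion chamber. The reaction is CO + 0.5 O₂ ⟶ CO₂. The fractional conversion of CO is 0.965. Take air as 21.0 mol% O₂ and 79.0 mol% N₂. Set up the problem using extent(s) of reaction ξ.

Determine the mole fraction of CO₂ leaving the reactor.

Stoichiometric O₂ = 0.5 × 61.2 = 30.6 mol/min; O₂ fed = 30.6 × 1.455 = 44.52 mol/min.
N₂ fed = 44.52 × 79/21 = 167.5 mol/min.
Fuel reacted = 0.965 × 61.2 → ξ = 59.06 mol/min.
Outlet (n = n₀ + ν ξ):
  CO: 61.2 − 1(59.06) = 2.142
  O₂: 44.52 − 0.5(59.06) = 14.99
  N₂: 167.5 (inert)
  CO₂: 0 + 1(59.06) = 59.06
Total out = 243.7 mol/min; y_CO₂ = 59.06 / 243.7 = 0.2424.

0.242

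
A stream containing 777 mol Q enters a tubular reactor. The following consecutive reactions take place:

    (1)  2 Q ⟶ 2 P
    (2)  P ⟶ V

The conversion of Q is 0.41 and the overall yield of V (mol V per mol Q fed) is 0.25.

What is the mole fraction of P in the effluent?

0.16

Conversion of Q: Q consumed = 2ξ₁ = 0.41 × 777 → ξ₁ = 159.3 mol.
Yield of V: 1ξ₂ / 777 = 0.25 → ξ₂ = 194.2 mol.
Outlet amounts (n = n₀ + Σ ν·ξ):
  Q: 777 − 2(159.3) = 458.4
  P: 0 + 2(159.3) − 1(194.2) = 124.3
  V: 0 + 1(194.2) = 194.2
Total out = 777 mol; y_P = 124.3 / 777 = 0.16.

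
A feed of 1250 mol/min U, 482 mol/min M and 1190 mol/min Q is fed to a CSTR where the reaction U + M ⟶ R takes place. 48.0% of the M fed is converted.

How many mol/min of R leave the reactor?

M reacted = 0.48 × 482 = 231.4 mol/min; ν_M = −1, so ξ = 231.4/1 = 231.4 mol/min.
Outlet amounts (n = n₀ + ν ξ):
  U: 1250 − 1(231.4) = 1019
  M: 482 − 1(231.4) = 250.6
  R: 0 + 1(231.4) = 231.4
  Q: 1190 (inert)

231 mol/min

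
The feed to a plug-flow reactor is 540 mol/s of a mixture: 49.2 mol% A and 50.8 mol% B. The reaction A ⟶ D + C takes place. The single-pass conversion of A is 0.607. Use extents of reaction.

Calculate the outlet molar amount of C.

A reacted = 0.607 × 265.7 = 161.3 mol/s; ν_A = −1, so ξ = 161.3/1 = 161.3 mol/s.
Outlet amounts (n = n₀ + ν ξ):
  A: 265.7 − 1(161.3) = 104.4
  D: 0 + 1(161.3) = 161.3
  C: 0 + 1(161.3) = 161.3
  B: 274.3 (inert)

161 mol/s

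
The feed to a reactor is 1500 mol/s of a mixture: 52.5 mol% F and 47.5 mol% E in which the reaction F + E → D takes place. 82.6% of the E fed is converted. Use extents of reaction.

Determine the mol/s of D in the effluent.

589 mol/s

E reacted = 0.826 × 712.5 = 588.5 mol/s; ν_E = −1, so ξ = 588.5/1 = 588.5 mol/s.
Outlet amounts (n = n₀ + ν ξ):
  F: 787.5 − 1(588.5) = 199
  E: 712.5 − 1(588.5) = 124
  D: 0 + 1(588.5) = 588.5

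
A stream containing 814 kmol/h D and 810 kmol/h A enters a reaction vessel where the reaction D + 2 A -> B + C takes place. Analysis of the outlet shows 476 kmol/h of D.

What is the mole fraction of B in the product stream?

For D: n = n₀ − 1ξ → 476 = 814 − 1ξ, giving ξ = 338 kmol/h.
Outlet amounts (n = n₀ + ν ξ):
  D: 814 − 1(338) = 476
  A: 810 − 2(338) = 134
  B: 0 + 1(338) = 338
  C: 0 + 1(338) = 338
Total out = 1286 kmol/h; y_B = 338 / 1286 = 0.2628.

0.263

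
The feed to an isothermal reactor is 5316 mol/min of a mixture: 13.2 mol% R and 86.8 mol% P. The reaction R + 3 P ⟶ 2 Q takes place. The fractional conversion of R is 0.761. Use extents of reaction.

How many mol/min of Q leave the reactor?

1070 mol/min

R reacted = 0.761 × 701.7 = 534 mol/min; ν_R = −1, so ξ = 534/1 = 534 mol/min.
Outlet amounts (n = n₀ + ν ξ):
  R: 701.7 − 1(534) = 167.7
  P: 4614 − 3(534) = 3012
  Q: 0 + 2(534) = 1068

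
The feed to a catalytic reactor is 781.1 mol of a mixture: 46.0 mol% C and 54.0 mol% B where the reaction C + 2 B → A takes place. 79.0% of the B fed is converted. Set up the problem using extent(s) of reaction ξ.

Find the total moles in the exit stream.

B reacted = 0.79 × 421.8 = 333.2 mol; ν_B = −2, so ξ = 333.2/2 = 166.6 mol.
Outlet amounts (n = n₀ + ν ξ):
  C: 359.3 − 1(166.6) = 192.7
  B: 421.8 − 2(166.6) = 88.58
  A: 0 + 1(166.6) = 166.6
Total out = 192.7 + 88.58 + 166.6 = 447.9 mol.

448 mol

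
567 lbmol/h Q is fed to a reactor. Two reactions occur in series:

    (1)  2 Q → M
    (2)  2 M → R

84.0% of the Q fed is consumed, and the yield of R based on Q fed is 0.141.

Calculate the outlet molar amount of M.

Conversion of Q: Q consumed = 2ξ₁ = 0.84 × 567 → ξ₁ = 238.1 lbmol/h.
Yield of R: 1ξ₂ / 567 = 0.141 → ξ₂ = 79.95 lbmol/h.
Outlet amounts (n = n₀ + Σ ν·ξ):
  Q: 567 − 2(238.1) = 90.72
  M: 0 + 1(238.1) − 2(79.95) = 78.25
  R: 0 + 1(79.95) = 79.95

78.2 lbmol/h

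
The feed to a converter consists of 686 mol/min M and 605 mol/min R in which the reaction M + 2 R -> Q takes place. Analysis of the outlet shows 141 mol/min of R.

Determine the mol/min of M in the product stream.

454 mol/min

For R: n = n₀ − 2ξ → 141 = 605 − 2ξ, giving ξ = 232 mol/min.
Outlet amounts (n = n₀ + ν ξ):
  M: 686 − 1(232) = 454
  R: 605 − 2(232) = 141
  Q: 0 + 1(232) = 232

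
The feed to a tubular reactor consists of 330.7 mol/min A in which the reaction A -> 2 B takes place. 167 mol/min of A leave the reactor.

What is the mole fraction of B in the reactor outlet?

For A: n = n₀ − 1ξ → 167 = 330.7 − 1ξ, giving ξ = 163.7 mol/min.
Outlet amounts (n = n₀ + ν ξ):
  A: 330.7 − 1(163.7) = 167
  B: 0 + 2(163.7) = 327.4
Total out = 494.4 mol/min; y_B = 327.4 / 494.4 = 0.6622.

0.662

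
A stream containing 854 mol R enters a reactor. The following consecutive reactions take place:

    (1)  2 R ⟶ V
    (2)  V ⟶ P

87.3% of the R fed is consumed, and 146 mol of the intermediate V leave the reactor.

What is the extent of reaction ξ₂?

Conversion of R: R consumed = 2ξ₁ = 0.873 × 854 → ξ₁ = 372.8 mol.
V balance: n_V = 0 + 1ξ₁ − 1ξ₂ = 146 → ξ₂ = (1·372.8 − 146)/1 = 226.8 mol.
Outlet amounts (n = n₀ + Σ ν·ξ):
  R: 854 − 2(372.8) = 108.5
  V: 0 + 1(372.8) − 1(226.8) = 146
  P: 0 + 1(226.8) = 226.8

ξ₂ = 227 mol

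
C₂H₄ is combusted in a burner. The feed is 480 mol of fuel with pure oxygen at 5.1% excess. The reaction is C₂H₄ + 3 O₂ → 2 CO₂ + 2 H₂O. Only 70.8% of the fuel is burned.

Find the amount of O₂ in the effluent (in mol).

Stoichiometric O₂ = 3 × 480 = 1440 mol; O₂ fed = 1440 × 1.051 = 1513 mol.
Fuel reacted = 0.708 × 480 → ξ = 339.8 mol.
Outlet (n = n₀ + ν ξ):
  C₂H₄: 480 − 1(339.8) = 140.2
  O₂: 1513 − 3(339.8) = 493.9
  CO₂: 0 + 2(339.8) = 679.7
  H₂O: 0 + 2(339.8) = 679.7

494 mol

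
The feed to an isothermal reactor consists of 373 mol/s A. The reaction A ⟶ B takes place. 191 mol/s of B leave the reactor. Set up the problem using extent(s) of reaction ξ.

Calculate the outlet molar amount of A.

182 mol/s

For B: n = n₀ + 1ξ → 191 = 0 + 1ξ, giving ξ = 191 mol/s.
Outlet amounts (n = n₀ + ν ξ):
  A: 373 − 1(191) = 182
  B: 0 + 1(191) = 191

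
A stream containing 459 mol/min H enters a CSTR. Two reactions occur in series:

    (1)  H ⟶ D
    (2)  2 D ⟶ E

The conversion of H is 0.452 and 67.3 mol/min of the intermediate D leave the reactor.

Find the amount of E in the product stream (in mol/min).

70.1 mol/min

Conversion of H: H consumed = 1ξ₁ = 0.452 × 459 → ξ₁ = 207.5 mol/min.
D balance: n_D = 0 + 1ξ₁ − 2ξ₂ = 67.3 → ξ₂ = (1·207.5 − 67.3)/2 = 70.08 mol/min.
Outlet amounts (n = n₀ + Σ ν·ξ):
  H: 459 − 1(207.5) = 251.5
  D: 0 + 1(207.5) − 2(70.08) = 67.3
  E: 0 + 1(70.08) = 70.08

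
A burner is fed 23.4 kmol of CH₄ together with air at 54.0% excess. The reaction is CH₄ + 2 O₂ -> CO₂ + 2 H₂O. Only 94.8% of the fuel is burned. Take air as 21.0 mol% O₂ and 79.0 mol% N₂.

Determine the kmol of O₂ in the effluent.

27.7 kmol

Stoichiometric O₂ = 2 × 23.4 = 46.8 kmol; O₂ fed = 46.8 × 1.540 = 72.07 kmol.
N₂ fed = 72.07 × 79/21 = 271.1 kmol.
Fuel reacted = 0.948 × 23.4 → ξ = 22.18 kmol.
Outlet (n = n₀ + ν ξ):
  CH₄: 23.4 − 1(22.18) = 1.217
  O₂: 72.07 − 2(22.18) = 27.71
  N₂: 271.1 (inert)
  CO₂: 0 + 1(22.18) = 22.18
  H₂O: 0 + 2(22.18) = 44.37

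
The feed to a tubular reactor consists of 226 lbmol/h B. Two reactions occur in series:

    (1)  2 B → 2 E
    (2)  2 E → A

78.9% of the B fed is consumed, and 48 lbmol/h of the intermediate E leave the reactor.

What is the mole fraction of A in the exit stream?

Conversion of B: B consumed = 2ξ₁ = 0.789 × 226 → ξ₁ = 89.16 lbmol/h.
E balance: n_E = 0 + 2ξ₁ − 2ξ₂ = 48 → ξ₂ = (2·89.16 − 48)/2 = 65.16 lbmol/h.
Outlet amounts (n = n₀ + Σ ν·ξ):
  B: 226 − 2(89.16) = 47.69
  E: 0 + 2(89.16) − 2(65.16) = 48
  A: 0 + 1(65.16) = 65.16
Total out = 160.8 lbmol/h; y_A = 65.16 / 160.8 = 0.4051.

0.405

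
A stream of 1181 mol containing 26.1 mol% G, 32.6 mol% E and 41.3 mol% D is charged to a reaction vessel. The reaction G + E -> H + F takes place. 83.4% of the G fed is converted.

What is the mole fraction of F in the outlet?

0.218

G reacted = 0.834 × 308.2 = 257.1 mol; ν_G = −1, so ξ = 257.1/1 = 257.1 mol.
Outlet amounts (n = n₀ + ν ξ):
  G: 308.2 − 1(257.1) = 51.17
  E: 385 − 1(257.1) = 127.9
  H: 0 + 1(257.1) = 257.1
  F: 0 + 1(257.1) = 257.1
  D: 487.8 (inert)
Total out = 1181 mol; y_F = 257.1 / 1181 = 0.2177.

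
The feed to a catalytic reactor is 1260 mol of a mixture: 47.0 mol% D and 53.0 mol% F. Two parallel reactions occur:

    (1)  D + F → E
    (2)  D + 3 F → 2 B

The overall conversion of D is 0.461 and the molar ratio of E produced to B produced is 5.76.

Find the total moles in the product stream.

965 mol

Conversion of D: D consumed = 0.461 × 592.2 = 273 mol = 1ξ₁ + 1ξ₂.
Selectivity: 1ξ₁ / (2ξ₂) = 5.76 → ξ₁ = 11.52 ξ₂.
Substitute: (1·11.52 + 1) ξ₂ = 273 → ξ₂ = 21.81 mol, ξ₁ = 251.2 mol.
Outlet amounts (n = n₀ + Σ ν·ξ):
  D: 592.2 − 1(251.2) − 1(21.81) = 319.2
  F: 667.8 − 1(251.2) − 3(21.81) = 351.2
  E: 0 + 1(251.2) = 251.2
  B: 0 + 2(21.81) = 43.61
Total out = 319.2 + 351.2 + 251.2 + 43.61 = 965.2 mol.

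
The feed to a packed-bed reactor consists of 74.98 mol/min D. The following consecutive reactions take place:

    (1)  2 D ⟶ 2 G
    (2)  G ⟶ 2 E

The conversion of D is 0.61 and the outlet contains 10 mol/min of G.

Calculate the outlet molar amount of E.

71.5 mol/min

Conversion of D: D consumed = 2ξ₁ = 0.61 × 74.98 → ξ₁ = 22.87 mol/min.
G balance: n_G = 0 + 2ξ₁ − 1ξ₂ = 10 → ξ₂ = (2·22.87 − 10)/1 = 35.74 mol/min.
Outlet amounts (n = n₀ + Σ ν·ξ):
  D: 74.98 − 2(22.87) = 29.24
  G: 0 + 2(22.87) − 1(35.74) = 10
  E: 0 + 2(35.74) = 71.48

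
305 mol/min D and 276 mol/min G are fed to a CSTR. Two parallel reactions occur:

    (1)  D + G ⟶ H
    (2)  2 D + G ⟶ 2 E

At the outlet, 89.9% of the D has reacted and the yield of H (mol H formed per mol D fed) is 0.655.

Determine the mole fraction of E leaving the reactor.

0.216

Yield of H: 1ξ₁ / 305 = 0.655 → ξ₁ = 199.8 mol/min.
Conversion of D: 1ξ₁ + 2ξ₂ = 0.899 × 305 = 274.2 → ξ₂ = 37.21 mol/min.
Outlet amounts (n = n₀ + Σ ν·ξ):
  D: 305 − 1(199.8) − 2(37.21) = 30.81
  G: 276 − 1(199.8) − 1(37.21) = 39.01
  H: 0 + 1(199.8) = 199.8
  E: 0 + 2(37.21) = 74.42
Total out = 344 mol/min; y_E = 74.42 / 344 = 0.2163.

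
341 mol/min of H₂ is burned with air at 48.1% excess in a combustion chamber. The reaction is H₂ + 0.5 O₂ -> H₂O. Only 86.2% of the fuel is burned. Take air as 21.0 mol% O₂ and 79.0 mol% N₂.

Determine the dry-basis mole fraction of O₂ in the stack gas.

0.0957

Stoichiometric O₂ = 0.5 × 341 = 170.5 mol/min; O₂ fed = 170.5 × 1.481 = 252.5 mol/min.
N₂ fed = 252.5 × 79/21 = 949.9 mol/min.
Fuel reacted = 0.862 × 341 → ξ = 293.9 mol/min.
Outlet (n = n₀ + ν ξ):
  H₂: 341 − 1(293.9) = 47.06
  O₂: 252.5 − 0.5(293.9) = 105.5
  N₂: 949.9 (inert)
  H₂O: 0 + 1(293.9) = 293.9
Dry total = 1103 mol/min; y_O₂ (dry) = 105.5 / 1103 = 0.09573.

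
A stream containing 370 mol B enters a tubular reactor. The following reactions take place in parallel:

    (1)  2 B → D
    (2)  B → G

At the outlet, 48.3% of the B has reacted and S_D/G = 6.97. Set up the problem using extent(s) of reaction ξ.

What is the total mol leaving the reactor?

Conversion of B: B consumed = 0.483 × 370 = 178.7 mol = 2ξ₁ + 1ξ₂.
Selectivity: 1ξ₁ / (1ξ₂) = 6.97 → ξ₁ = 6.97 ξ₂.
Substitute: (2·6.97 + 1) ξ₂ = 178.7 → ξ₂ = 11.96 mol, ξ₁ = 83.37 mol.
Outlet amounts (n = n₀ + Σ ν·ξ):
  B: 370 − 2(83.37) − 1(11.96) = 191.3
  D: 0 + 1(83.37) = 83.37
  G: 0 + 1(11.96) = 11.96
Total out = 191.3 + 83.37 + 11.96 = 286.6 mol.

287 mol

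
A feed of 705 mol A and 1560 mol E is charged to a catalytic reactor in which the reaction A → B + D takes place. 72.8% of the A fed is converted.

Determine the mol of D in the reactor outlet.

513 mol

A reacted = 0.728 × 705 = 513.2 mol; ν_A = −1, so ξ = 513.2/1 = 513.2 mol.
Outlet amounts (n = n₀ + ν ξ):
  A: 705 − 1(513.2) = 191.8
  B: 0 + 1(513.2) = 513.2
  D: 0 + 1(513.2) = 513.2
  E: 1560 (inert)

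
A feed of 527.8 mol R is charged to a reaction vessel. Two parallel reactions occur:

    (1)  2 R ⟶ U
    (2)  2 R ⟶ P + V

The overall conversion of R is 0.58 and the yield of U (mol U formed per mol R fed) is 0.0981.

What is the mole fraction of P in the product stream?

0.213

Yield of U: 1ξ₁ / 527.8 = 0.0981 → ξ₁ = 51.78 mol.
Conversion of R: 2ξ₁ + 2ξ₂ = 0.58 × 527.8 = 306.1 → ξ₂ = 101.3 mol.
Outlet amounts (n = n₀ + Σ ν·ξ):
  R: 527.8 − 2(51.78) − 2(101.3) = 221.7
  U: 0 + 1(51.78) = 51.78
  P: 0 + 1(101.3) = 101.3
  V: 0 + 1(101.3) = 101.3
Total out = 476 mol; y_P = 101.3 / 476 = 0.2128.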